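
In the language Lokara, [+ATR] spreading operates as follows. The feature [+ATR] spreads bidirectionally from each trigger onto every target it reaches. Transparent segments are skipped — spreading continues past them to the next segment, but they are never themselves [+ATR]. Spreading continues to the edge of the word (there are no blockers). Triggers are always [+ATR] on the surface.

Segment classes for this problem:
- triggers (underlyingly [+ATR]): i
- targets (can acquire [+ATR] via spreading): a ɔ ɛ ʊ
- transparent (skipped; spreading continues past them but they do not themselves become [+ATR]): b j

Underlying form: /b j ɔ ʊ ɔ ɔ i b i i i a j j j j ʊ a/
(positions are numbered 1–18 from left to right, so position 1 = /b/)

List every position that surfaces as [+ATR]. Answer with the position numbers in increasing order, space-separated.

From /i/ at 7 rightward: 8 /b/ transparent; 9 /i/ is itself a trigger — this domain ends here.
From /i/ at 7 leftward: 6 /ɔ/ → [+ATR]; 5 /ɔ/ → [+ATR]; 4 /ʊ/ → [+ATR]; 3 /ɔ/ → [+ATR]; 2 /j/ transparent; 1 /b/ transparent; word edge.
From /i/ at 9 rightward: 10 /i/ is itself a trigger — this domain ends here.
From /i/ at 9 leftward: 8 /b/ transparent; 7 /i/ is itself a trigger — this domain ends here.
From /i/ at 10 rightward: 11 /i/ is itself a trigger — this domain ends here.
From /i/ at 10 leftward: 9 /i/ is itself a trigger — this domain ends here.
From /i/ at 11 rightward: 12 /a/ → [+ATR]; 13 /j/ transparent; 14 /j/ transparent; 15 /j/ transparent; 16 /j/ transparent; 17 /ʊ/ → [+ATR]; 18 /a/ → [+ATR]; word edge.
From /i/ at 11 leftward: 10 /i/ is itself a trigger — this domain ends here.

3 4 5 6 7 9 10 11 12 17 18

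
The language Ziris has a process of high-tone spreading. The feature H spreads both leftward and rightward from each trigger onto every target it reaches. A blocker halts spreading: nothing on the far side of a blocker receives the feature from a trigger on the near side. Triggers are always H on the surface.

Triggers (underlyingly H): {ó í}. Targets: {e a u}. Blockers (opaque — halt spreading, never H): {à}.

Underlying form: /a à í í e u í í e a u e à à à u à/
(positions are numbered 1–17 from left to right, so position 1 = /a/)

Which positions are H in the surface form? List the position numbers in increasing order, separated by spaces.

From /í/ at 3 rightward: 4 /í/ is itself a trigger — this domain ends here.
From /í/ at 3 leftward: 2 /à/ blocks.
From /í/ at 4 rightward: 5 /e/ → H; 6 /u/ → H; 7 /í/ is itself a trigger — this domain ends here.
From /í/ at 4 leftward: 3 /í/ is itself a trigger — this domain ends here.
From /í/ at 7 rightward: 8 /í/ is itself a trigger — this domain ends here.
From /í/ at 7 leftward: 6 /u/ → H; 5 /e/ → H; 4 /í/ is itself a trigger — this domain ends here.
From /í/ at 8 rightward: 9 /e/ → H; 10 /a/ → H; 11 /u/ → H; 12 /e/ → H; 13 /à/ blocks.
From /í/ at 8 leftward: 7 /í/ is itself a trigger — this domain ends here.
Targets with no active source: positions 1 16 stay [-high tone].

3 4 5 6 7 8 9 10 11 12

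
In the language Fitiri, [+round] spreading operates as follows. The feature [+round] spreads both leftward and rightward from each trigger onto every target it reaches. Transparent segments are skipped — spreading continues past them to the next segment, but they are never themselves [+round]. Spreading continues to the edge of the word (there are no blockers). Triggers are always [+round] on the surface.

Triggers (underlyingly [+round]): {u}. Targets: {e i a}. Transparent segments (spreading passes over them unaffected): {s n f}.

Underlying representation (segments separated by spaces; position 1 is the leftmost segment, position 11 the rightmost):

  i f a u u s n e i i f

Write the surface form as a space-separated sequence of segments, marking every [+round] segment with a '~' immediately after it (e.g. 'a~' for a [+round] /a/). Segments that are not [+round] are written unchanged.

From /u/ at 4 rightward: 5 /u/ is itself a trigger — this domain ends here.
From /u/ at 4 leftward: 3 /a/ → [+round]; 2 /f/ transparent; 1 /i/ → [+round]; word edge.
From /u/ at 5 rightward: 6 /s/ transparent; 7 /n/ transparent; 8 /e/ → [+round]; 9 /i/ → [+round]; 10 /i/ → [+round]; 11 /f/ transparent; word edge.
From /u/ at 5 leftward: 4 /u/ is itself a trigger — this domain ends here.
[+round] positions on the surface: 1 3 4 5 8 9 10.

i~ f a~ u~ u~ s n e~ i~ i~ f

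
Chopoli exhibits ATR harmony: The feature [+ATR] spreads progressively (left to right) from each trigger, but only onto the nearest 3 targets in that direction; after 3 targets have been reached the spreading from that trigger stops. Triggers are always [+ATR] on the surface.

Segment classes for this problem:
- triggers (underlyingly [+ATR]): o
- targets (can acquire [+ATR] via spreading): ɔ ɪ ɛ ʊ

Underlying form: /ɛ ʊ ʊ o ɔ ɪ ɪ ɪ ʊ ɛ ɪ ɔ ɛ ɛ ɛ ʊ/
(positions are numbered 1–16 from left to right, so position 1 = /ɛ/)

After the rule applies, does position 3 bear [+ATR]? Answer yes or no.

From /o/ at 4 rightward: 5 /ɔ/ → [+ATR]; 6 /ɪ/ → [+ATR]; 7 /ɪ/ → [+ATR]; bound reached.
Targets with no active source: positions 1 2 3 8 9 10 11 12 13 14 15 16 stay [-ATR].
[+ATR] positions on the surface: 4 5 6 7.

no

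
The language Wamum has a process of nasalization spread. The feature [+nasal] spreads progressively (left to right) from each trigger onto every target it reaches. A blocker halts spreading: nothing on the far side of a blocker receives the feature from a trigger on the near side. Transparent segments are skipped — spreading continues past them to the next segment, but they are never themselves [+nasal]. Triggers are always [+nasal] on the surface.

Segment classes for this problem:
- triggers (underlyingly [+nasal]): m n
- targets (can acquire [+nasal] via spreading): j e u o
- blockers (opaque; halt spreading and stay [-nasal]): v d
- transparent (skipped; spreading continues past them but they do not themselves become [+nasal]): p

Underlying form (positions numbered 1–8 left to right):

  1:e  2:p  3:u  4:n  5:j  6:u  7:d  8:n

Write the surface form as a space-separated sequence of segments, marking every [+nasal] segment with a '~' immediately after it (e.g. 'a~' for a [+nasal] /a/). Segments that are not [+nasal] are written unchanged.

e p u n~ j~ u~ d n~

From /n/ at 4 rightward: 5 /j/ → [+nasal]; 6 /u/ → [+nasal]; 7 /d/ blocks.
From /n/ at 8 rightward: word edge.
Targets with no active source: positions 1 3 stay [-nasal].
[+nasal] positions on the surface: 4 5 6 8.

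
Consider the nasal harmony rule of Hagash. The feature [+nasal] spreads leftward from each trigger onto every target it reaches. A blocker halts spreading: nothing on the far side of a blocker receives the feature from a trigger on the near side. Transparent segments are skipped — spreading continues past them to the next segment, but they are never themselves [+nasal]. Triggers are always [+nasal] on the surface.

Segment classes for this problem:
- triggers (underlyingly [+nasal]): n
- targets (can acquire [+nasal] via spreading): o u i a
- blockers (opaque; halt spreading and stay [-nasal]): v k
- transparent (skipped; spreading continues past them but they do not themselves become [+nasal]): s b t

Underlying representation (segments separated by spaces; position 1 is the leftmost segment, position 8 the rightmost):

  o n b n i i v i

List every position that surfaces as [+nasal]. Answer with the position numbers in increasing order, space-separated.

1 2 4

From /n/ at 2 leftward: 1 /o/ → [+nasal]; word edge.
From /n/ at 4 leftward: 3 /b/ transparent; 2 /n/ is itself a trigger — this domain ends here.
Targets with no active source: positions 5 6 8 stay [-nasal].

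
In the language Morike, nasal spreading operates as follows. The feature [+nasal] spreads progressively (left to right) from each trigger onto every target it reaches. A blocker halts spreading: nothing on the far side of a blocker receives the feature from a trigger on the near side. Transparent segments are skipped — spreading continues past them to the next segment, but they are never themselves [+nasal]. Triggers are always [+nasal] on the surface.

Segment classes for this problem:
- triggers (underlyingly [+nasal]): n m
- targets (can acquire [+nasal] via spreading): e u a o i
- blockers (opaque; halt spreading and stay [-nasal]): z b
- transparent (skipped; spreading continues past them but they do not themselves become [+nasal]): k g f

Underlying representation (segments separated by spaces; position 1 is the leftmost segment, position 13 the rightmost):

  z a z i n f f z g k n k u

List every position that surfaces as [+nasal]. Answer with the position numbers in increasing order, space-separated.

From /n/ at 5 rightward: 6 /f/ transparent; 7 /f/ transparent; 8 /z/ blocks.
From /n/ at 11 rightward: 12 /k/ transparent; 13 /u/ → [+nasal]; word edge.
Targets with no active source: positions 2 4 stay [-nasal].

5 11 13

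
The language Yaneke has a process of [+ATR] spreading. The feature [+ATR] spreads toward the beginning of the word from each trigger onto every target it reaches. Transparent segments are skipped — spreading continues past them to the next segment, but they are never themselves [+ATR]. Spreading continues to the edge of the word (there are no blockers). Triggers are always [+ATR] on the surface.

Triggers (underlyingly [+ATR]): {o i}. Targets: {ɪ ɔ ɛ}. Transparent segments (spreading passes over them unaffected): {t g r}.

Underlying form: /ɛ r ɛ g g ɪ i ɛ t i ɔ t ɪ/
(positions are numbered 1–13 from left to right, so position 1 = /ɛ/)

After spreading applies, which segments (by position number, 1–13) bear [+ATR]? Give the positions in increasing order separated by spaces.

1 3 6 7 8 10

From /i/ at 7 leftward: 6 /ɪ/ → [+ATR]; 5 /g/ transparent; 4 /g/ transparent; 3 /ɛ/ → [+ATR]; 2 /r/ transparent; 1 /ɛ/ → [+ATR]; word edge.
From /i/ at 10 leftward: 9 /t/ transparent; 8 /ɛ/ → [+ATR]; 7 /i/ is itself a trigger — this domain ends here.
Targets with no active source: positions 11 13 stay [-ATR].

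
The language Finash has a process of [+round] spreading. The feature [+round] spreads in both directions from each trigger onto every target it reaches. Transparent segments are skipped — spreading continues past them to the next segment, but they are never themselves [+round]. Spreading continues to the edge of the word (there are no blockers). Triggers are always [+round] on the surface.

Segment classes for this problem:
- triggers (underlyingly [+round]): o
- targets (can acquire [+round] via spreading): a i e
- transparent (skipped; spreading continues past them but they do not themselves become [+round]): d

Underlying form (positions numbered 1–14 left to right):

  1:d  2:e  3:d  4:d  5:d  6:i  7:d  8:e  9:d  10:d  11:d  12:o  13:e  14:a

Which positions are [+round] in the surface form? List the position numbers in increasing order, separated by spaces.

From /o/ at 12 rightward: 13 /e/ → [+round]; 14 /a/ → [+round]; word edge.
From /o/ at 12 leftward: 11 /d/ transparent; 10 /d/ transparent; 9 /d/ transparent; 8 /e/ → [+round]; 7 /d/ transparent; 6 /i/ → [+round]; 5 /d/ transparent; 4 /d/ transparent; 3 /d/ transparent; 2 /e/ → [+round]; 1 /d/ transparent; word edge.

2 6 8 12 13 14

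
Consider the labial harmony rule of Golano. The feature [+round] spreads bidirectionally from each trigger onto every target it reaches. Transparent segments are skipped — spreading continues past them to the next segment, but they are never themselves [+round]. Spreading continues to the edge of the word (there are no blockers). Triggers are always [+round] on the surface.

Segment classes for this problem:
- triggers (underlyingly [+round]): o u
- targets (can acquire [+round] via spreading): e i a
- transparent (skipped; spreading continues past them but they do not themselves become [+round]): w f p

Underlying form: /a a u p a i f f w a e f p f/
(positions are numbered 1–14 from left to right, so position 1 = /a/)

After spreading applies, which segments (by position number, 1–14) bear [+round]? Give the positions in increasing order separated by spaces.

From /u/ at 3 rightward: 4 /p/ transparent; 5 /a/ → [+round]; 6 /i/ → [+round]; 7 /f/ transparent; 8 /f/ transparent; 9 /w/ transparent; 10 /a/ → [+round]; 11 /e/ → [+round]; 12 /f/ transparent; 13 /p/ transparent; 14 /f/ transparent; word edge.
From /u/ at 3 leftward: 2 /a/ → [+round]; 1 /a/ → [+round]; word edge.

1 2 3 5 6 10 11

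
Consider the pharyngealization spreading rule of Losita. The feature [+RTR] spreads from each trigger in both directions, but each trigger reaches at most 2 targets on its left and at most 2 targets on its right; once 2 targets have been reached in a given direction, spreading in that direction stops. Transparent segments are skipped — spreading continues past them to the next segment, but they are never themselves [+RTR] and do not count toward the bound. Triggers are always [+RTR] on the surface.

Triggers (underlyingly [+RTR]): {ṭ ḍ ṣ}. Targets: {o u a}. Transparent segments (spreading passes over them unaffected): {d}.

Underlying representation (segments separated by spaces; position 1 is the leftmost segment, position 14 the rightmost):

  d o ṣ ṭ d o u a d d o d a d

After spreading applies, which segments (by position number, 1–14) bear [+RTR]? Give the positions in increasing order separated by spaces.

2 3 4 6 7

From /ṣ/ at 3 rightward: 4 /ṭ/ is itself a trigger — this domain ends here.
From /ṣ/ at 3 leftward: 2 /o/ → [+RTR]; 1 /d/ transparent; word edge.
From /ṭ/ at 4 rightward: 5 /d/ transparent; 6 /o/ → [+RTR]; 7 /u/ → [+RTR]; bound reached.
From /ṭ/ at 4 leftward: 3 /ṣ/ is itself a trigger — this domain ends here.
Targets with no active source: positions 8 11 13 stay [-emphatic].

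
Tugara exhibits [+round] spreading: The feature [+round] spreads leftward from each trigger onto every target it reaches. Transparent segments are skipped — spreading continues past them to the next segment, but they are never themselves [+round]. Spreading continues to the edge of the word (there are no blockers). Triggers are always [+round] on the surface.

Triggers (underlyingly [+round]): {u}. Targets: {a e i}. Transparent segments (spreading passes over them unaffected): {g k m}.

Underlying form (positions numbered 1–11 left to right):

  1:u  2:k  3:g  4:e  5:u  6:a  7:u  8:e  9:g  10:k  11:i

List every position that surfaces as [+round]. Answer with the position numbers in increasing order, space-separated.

1 4 5 6 7

From /u/ at 1 leftward: word edge.
From /u/ at 5 leftward: 4 /e/ → [+round]; 3 /g/ transparent; 2 /k/ transparent; 1 /u/ is itself a trigger — this domain ends here.
From /u/ at 7 leftward: 6 /a/ → [+round]; 5 /u/ is itself a trigger — this domain ends here.
Targets with no active source: positions 8 11 stay [-round].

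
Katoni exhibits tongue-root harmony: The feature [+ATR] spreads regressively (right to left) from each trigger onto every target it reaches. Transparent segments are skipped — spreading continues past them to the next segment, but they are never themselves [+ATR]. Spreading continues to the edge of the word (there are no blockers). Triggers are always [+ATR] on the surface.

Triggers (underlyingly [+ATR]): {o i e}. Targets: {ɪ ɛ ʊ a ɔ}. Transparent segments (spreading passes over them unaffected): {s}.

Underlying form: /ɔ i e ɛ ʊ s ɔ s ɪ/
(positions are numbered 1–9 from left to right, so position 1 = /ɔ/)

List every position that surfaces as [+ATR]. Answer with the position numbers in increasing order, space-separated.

1 2 3

From /i/ at 2 leftward: 1 /ɔ/ → [+ATR]; word edge.
From /e/ at 3 leftward: 2 /i/ is itself a trigger — this domain ends here.
Targets with no active source: positions 4 5 7 9 stay [-ATR].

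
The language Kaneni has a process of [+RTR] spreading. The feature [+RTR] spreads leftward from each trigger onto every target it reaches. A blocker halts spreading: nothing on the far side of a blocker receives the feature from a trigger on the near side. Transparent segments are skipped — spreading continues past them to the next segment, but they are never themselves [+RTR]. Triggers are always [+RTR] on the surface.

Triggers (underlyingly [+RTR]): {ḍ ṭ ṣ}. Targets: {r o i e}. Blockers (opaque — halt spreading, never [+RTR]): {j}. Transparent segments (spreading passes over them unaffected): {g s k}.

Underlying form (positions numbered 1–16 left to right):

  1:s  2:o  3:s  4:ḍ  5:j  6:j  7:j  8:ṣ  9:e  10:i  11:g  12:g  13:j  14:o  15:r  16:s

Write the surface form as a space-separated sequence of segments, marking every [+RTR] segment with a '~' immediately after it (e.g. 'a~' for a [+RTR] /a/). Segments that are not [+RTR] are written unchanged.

s o~ s ḍ~ j j j ṣ~ e i g g j o r s

From /ḍ/ at 4 leftward: 3 /s/ transparent; 2 /o/ → [+RTR]; 1 /s/ transparent; word edge.
From /ṣ/ at 8 leftward: 7 /j/ blocks.
Targets with no active source: positions 9 10 14 15 stay [-emphatic].
[+RTR] positions on the surface: 2 4 8.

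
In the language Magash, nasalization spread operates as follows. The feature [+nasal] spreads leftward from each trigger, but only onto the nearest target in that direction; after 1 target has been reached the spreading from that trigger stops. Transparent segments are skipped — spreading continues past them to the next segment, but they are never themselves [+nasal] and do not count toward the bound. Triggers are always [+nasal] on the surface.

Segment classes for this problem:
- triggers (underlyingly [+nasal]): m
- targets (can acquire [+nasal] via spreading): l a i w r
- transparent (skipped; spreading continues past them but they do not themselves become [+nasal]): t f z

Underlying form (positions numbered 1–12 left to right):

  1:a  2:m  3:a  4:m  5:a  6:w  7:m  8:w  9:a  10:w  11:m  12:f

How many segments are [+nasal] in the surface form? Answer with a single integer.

8

From /m/ at 2 leftward: 1 /a/ → [+nasal]; bound reached.
From /m/ at 4 leftward: 3 /a/ → [+nasal]; bound reached.
From /m/ at 7 leftward: 6 /w/ → [+nasal]; bound reached.
From /m/ at 11 leftward: 10 /w/ → [+nasal]; bound reached.
Targets with no active source: positions 5 8 9 stay [-nasal].
[+nasal] positions on the surface: 1 2 3 4 6 7 10 11.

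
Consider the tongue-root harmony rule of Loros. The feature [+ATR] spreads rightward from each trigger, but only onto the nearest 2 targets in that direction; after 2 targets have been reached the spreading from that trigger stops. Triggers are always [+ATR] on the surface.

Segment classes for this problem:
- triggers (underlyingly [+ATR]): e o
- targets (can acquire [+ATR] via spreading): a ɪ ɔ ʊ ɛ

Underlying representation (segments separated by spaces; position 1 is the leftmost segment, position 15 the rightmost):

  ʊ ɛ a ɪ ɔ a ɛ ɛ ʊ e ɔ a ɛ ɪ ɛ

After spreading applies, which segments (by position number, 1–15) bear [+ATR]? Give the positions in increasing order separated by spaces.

10 11 12

From /e/ at 10 rightward: 11 /ɔ/ → [+ATR]; 12 /a/ → [+ATR]; bound reached.
Targets with no active source: positions 1 2 3 4 5 6 7 8 9 13 14 15 stay [-ATR].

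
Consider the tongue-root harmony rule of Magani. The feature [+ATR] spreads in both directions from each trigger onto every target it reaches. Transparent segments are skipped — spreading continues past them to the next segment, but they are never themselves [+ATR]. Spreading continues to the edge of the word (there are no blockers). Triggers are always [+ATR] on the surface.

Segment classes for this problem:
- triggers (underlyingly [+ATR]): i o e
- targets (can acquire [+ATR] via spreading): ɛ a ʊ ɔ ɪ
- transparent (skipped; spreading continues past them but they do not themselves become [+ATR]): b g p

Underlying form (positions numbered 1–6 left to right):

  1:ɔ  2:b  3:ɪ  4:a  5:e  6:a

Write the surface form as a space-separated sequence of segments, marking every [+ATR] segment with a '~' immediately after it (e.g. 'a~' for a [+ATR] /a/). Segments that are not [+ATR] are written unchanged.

From /e/ at 5 rightward: 6 /a/ → [+ATR]; word edge.
From /e/ at 5 leftward: 4 /a/ → [+ATR]; 3 /ɪ/ → [+ATR]; 2 /b/ transparent; 1 /ɔ/ → [+ATR]; word edge.
[+ATR] positions on the surface: 1 3 4 5 6.

ɔ~ b ɪ~ a~ e~ a~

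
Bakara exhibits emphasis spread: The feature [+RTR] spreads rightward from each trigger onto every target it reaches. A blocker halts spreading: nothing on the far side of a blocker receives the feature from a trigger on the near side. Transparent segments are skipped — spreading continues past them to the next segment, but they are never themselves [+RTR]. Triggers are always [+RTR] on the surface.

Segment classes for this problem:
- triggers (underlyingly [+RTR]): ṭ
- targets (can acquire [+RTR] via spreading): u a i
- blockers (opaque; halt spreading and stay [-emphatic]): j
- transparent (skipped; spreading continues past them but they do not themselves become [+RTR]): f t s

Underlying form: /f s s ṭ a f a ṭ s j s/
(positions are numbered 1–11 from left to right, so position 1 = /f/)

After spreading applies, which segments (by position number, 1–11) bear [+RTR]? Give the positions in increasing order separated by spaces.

From /ṭ/ at 4 rightward: 5 /a/ → [+RTR]; 6 /f/ transparent; 7 /a/ → [+RTR]; 8 /ṭ/ is itself a trigger — this domain ends here.
From /ṭ/ at 8 rightward: 9 /s/ transparent; 10 /j/ blocks.

4 5 7 8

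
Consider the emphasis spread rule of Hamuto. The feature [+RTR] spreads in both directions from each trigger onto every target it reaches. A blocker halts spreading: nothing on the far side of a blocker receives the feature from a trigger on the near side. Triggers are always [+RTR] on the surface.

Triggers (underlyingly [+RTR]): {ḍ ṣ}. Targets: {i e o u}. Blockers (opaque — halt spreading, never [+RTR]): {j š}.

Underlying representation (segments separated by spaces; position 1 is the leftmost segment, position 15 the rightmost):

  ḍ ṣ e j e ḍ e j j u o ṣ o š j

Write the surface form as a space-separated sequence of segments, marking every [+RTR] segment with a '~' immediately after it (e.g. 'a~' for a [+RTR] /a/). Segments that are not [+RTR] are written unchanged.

From /ḍ/ at 1 rightward: 2 /ṣ/ is itself a trigger — this domain ends here.
From /ḍ/ at 1 leftward: word edge.
From /ṣ/ at 2 rightward: 3 /e/ → [+RTR]; 4 /j/ blocks.
From /ṣ/ at 2 leftward: 1 /ḍ/ is itself a trigger — this domain ends here.
From /ḍ/ at 6 rightward: 7 /e/ → [+RTR]; 8 /j/ blocks.
From /ḍ/ at 6 leftward: 5 /e/ → [+RTR]; 4 /j/ blocks.
From /ṣ/ at 12 rightward: 13 /o/ → [+RTR]; 14 /š/ blocks.
From /ṣ/ at 12 leftward: 11 /o/ → [+RTR]; 10 /u/ → [+RTR]; 9 /j/ blocks.
[+RTR] positions on the surface: 1 2 3 5 6 7 10 11 12 13.

ḍ~ ṣ~ e~ j e~ ḍ~ e~ j j u~ o~ ṣ~ o~ š j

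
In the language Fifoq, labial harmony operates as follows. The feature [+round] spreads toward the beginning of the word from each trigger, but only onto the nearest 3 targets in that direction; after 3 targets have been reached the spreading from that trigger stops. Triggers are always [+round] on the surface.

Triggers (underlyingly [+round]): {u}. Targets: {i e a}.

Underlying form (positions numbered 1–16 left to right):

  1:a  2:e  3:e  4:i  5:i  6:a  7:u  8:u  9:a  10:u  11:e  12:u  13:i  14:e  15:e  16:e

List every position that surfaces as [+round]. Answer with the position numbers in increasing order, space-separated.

4 5 6 7 8 9 10 11 12

From /u/ at 7 leftward: 6 /a/ → [+round]; 5 /i/ → [+round]; 4 /i/ → [+round]; bound reached.
From /u/ at 8 leftward: 7 /u/ is itself a trigger — this domain ends here.
From /u/ at 10 leftward: 9 /a/ → [+round]; 8 /u/ is itself a trigger — this domain ends here.
From /u/ at 12 leftward: 11 /e/ → [+round]; 10 /u/ is itself a trigger — this domain ends here.
Targets with no active source: positions 1 2 3 13 14 15 16 stay [-round].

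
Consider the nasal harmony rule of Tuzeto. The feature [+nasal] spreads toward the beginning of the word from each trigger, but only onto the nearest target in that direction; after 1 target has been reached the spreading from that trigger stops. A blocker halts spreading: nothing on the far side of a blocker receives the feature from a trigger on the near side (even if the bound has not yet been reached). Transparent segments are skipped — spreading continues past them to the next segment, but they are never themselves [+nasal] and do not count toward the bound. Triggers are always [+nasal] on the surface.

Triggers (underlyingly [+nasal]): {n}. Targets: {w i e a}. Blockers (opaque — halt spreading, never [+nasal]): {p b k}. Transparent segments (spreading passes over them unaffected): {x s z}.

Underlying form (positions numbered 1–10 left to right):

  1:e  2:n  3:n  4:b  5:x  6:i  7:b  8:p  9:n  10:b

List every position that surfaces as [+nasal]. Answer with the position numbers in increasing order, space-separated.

1 2 3 9

From /n/ at 2 leftward: 1 /e/ → [+nasal]; bound reached.
From /n/ at 3 leftward: 2 /n/ is itself a trigger — this domain ends here.
From /n/ at 9 leftward: 8 /p/ blocks.
Target with no active source: position 6 stays [-nasal].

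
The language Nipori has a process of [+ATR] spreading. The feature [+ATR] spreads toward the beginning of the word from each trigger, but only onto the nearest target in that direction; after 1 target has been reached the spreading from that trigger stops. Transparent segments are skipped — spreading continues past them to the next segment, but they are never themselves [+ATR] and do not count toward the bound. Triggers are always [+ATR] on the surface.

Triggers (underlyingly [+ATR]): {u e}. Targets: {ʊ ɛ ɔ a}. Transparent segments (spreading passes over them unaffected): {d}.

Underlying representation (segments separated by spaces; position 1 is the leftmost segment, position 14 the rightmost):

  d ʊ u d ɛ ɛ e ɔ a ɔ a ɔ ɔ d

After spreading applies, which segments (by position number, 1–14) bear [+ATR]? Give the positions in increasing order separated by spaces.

2 3 6 7

From /u/ at 3 leftward: 2 /ʊ/ → [+ATR]; bound reached.
From /e/ at 7 leftward: 6 /ɛ/ → [+ATR]; bound reached.
Targets with no active source: positions 5 8 9 10 11 12 13 stay [-ATR].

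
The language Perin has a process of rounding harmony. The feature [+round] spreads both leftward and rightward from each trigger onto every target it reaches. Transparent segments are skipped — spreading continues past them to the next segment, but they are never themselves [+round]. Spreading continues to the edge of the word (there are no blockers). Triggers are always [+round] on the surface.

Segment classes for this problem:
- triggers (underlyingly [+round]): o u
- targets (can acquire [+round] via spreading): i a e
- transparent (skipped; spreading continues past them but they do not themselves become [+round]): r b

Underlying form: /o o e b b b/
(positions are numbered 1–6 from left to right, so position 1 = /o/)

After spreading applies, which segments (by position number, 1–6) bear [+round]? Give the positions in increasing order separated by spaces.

From /o/ at 1 rightward: 2 /o/ is itself a trigger — this domain ends here.
From /o/ at 1 leftward: word edge.
From /o/ at 2 rightward: 3 /e/ → [+round]; 4 /b/ transparent; 5 /b/ transparent; 6 /b/ transparent; word edge.
From /o/ at 2 leftward: 1 /o/ is itself a trigger — this domain ends here.

1 2 3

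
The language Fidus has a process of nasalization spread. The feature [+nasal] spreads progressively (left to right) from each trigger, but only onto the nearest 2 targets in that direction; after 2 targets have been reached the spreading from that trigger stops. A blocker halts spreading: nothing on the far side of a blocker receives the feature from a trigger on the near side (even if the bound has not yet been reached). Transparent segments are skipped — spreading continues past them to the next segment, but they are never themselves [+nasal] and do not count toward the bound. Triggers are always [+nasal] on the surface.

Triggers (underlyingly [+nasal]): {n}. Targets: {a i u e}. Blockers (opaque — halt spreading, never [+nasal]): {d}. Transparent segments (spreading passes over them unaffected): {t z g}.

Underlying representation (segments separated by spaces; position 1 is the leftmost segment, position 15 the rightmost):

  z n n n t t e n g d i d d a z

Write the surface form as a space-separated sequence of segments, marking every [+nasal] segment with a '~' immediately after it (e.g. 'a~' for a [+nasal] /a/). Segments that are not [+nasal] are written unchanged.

From /n/ at 2 rightward: 3 /n/ is itself a trigger — this domain ends here.
From /n/ at 3 rightward: 4 /n/ is itself a trigger — this domain ends here.
From /n/ at 4 rightward: 5 /t/ transparent; 6 /t/ transparent; 7 /e/ → [+nasal]; 8 /n/ is itself a trigger — this domain ends here.
From /n/ at 8 rightward: 9 /g/ transparent; 10 /d/ blocks.
Targets with no active source: positions 11 14 stay [-nasal].
[+nasal] positions on the surface: 2 3 4 7 8.

z n~ n~ n~ t t e~ n~ g d i d d a z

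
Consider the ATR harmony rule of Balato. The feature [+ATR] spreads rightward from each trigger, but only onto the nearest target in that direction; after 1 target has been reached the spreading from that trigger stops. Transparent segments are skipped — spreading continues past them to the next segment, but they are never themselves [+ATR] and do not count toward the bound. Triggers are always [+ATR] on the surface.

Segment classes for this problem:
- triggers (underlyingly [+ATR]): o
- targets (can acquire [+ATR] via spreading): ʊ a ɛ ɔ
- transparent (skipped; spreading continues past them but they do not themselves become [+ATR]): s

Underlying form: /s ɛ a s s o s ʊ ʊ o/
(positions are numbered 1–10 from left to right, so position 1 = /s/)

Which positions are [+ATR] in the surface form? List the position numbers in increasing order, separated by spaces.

From /o/ at 6 rightward: 7 /s/ transparent; 8 /ʊ/ → [+ATR]; bound reached.
From /o/ at 10 rightward: word edge.
Targets with no active source: positions 2 3 9 stay [-ATR].

6 8 10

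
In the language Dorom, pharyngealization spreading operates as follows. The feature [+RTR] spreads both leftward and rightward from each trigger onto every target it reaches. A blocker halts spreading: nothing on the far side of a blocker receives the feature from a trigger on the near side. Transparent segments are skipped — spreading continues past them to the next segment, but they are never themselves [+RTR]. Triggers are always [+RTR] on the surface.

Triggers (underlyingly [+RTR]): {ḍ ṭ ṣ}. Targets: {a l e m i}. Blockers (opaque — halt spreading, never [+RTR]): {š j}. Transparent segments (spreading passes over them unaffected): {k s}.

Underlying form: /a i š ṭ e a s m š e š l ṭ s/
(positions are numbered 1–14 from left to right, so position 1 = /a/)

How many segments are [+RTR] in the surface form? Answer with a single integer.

6

From /ṭ/ at 4 rightward: 5 /e/ → [+RTR]; 6 /a/ → [+RTR]; 7 /s/ transparent; 8 /m/ → [+RTR]; 9 /š/ blocks.
From /ṭ/ at 4 leftward: 3 /š/ blocks.
From /ṭ/ at 13 rightward: 14 /s/ transparent; word edge.
From /ṭ/ at 13 leftward: 12 /l/ → [+RTR]; 11 /š/ blocks.
Targets with no active source: positions 1 2 10 stay [-emphatic].
[+RTR] positions on the surface: 4 5 6 8 12 13.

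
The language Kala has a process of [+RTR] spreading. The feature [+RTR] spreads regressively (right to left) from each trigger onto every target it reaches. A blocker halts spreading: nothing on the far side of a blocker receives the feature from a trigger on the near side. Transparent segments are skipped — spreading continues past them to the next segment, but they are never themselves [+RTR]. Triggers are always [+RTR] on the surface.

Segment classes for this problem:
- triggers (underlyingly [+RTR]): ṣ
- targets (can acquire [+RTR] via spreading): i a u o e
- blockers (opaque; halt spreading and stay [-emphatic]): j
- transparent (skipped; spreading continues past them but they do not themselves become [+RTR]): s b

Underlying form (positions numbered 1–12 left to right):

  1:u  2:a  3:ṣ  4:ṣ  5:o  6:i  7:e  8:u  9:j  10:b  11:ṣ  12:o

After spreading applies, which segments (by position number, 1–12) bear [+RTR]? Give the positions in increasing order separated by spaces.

1 2 3 4 11

From /ṣ/ at 3 leftward: 2 /a/ → [+RTR]; 1 /u/ → [+RTR]; word edge.
From /ṣ/ at 4 leftward: 3 /ṣ/ is itself a trigger — this domain ends here.
From /ṣ/ at 11 leftward: 10 /b/ transparent; 9 /j/ blocks.
Targets with no active source: positions 5 6 7 8 12 stay [-emphatic].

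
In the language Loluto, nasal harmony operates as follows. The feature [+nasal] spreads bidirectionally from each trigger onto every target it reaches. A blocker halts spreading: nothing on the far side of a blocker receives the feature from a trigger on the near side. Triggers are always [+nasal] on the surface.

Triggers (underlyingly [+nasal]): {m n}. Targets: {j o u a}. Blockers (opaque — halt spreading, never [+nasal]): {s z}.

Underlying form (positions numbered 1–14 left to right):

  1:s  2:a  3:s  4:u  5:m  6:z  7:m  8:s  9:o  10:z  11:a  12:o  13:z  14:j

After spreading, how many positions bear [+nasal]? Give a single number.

From /m/ at 5 rightward: 6 /z/ blocks.
From /m/ at 5 leftward: 4 /u/ → [+nasal]; 3 /s/ blocks.
From /m/ at 7 rightward: 8 /s/ blocks.
From /m/ at 7 leftward: 6 /z/ blocks.
Targets with no active source: positions 2 9 11 12 14 stay [-nasal].
[+nasal] positions on the surface: 4 5 7.

3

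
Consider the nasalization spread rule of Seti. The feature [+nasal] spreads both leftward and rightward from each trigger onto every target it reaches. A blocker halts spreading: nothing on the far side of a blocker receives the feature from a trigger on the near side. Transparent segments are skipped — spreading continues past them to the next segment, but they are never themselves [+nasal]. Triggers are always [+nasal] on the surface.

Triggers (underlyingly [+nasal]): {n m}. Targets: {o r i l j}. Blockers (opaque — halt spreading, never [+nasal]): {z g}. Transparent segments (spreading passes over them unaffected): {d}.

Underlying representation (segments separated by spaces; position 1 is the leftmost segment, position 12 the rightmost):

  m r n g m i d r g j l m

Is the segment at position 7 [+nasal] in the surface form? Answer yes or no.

no

From /m/ at 1 rightward: 2 /r/ → [+nasal]; 3 /n/ is itself a trigger — this domain ends here.
From /m/ at 1 leftward: word edge.
From /n/ at 3 rightward: 4 /g/ blocks.
From /n/ at 3 leftward: 2 /r/ → [+nasal]; 1 /m/ is itself a trigger — this domain ends here.
From /m/ at 5 rightward: 6 /i/ → [+nasal]; 7 /d/ transparent; 8 /r/ → [+nasal]; 9 /g/ blocks.
From /m/ at 5 leftward: 4 /g/ blocks.
From /m/ at 12 rightward: word edge.
From /m/ at 12 leftward: 11 /l/ → [+nasal]; 10 /j/ → [+nasal]; 9 /g/ blocks.
[+nasal] positions on the surface: 1 2 3 5 6 8 10 11 12.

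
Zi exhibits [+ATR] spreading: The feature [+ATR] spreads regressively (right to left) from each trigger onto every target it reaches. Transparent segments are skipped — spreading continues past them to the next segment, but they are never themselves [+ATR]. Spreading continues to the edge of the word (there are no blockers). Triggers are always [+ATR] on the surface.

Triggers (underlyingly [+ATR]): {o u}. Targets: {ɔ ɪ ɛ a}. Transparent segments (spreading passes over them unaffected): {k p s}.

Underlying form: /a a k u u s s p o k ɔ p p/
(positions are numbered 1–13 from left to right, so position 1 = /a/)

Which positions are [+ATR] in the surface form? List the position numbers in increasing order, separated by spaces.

1 2 4 5 9

From /u/ at 4 leftward: 3 /k/ transparent; 2 /a/ → [+ATR]; 1 /a/ → [+ATR]; word edge.
From /u/ at 5 leftward: 4 /u/ is itself a trigger — this domain ends here.
From /o/ at 9 leftward: 8 /p/ transparent; 7 /s/ transparent; 6 /s/ transparent; 5 /u/ is itself a trigger — this domain ends here.
Target with no active source: position 11 stays [-ATR].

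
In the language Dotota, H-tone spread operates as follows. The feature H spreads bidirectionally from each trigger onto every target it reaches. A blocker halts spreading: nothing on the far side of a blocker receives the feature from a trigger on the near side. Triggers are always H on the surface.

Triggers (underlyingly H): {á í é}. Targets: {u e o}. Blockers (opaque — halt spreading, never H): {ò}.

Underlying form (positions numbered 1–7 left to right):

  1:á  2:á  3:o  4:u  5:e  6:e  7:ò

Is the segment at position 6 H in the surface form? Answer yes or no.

yes

From /á/ at 1 rightward: 2 /á/ is itself a trigger — this domain ends here.
From /á/ at 1 leftward: word edge.
From /á/ at 2 rightward: 3 /o/ → H; 4 /u/ → H; 5 /e/ → H; 6 /e/ → H; 7 /ò/ blocks.
From /á/ at 2 leftward: 1 /á/ is itself a trigger — this domain ends here.
H positions on the surface: 1 2 3 4 5 6.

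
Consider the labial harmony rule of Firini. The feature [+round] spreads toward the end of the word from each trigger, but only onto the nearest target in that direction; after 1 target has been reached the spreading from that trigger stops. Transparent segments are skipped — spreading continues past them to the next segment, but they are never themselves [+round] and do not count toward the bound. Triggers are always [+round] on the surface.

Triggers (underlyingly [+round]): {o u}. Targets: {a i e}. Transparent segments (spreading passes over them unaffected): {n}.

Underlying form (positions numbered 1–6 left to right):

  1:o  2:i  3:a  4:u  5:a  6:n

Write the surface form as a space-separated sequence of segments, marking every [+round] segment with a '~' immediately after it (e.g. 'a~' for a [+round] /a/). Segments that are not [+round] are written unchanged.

o~ i~ a u~ a~ n

From /o/ at 1 rightward: 2 /i/ → [+round]; bound reached.
From /u/ at 4 rightward: 5 /a/ → [+round]; bound reached.
Target with no active source: position 3 stays [-round].
[+round] positions on the surface: 1 2 4 5.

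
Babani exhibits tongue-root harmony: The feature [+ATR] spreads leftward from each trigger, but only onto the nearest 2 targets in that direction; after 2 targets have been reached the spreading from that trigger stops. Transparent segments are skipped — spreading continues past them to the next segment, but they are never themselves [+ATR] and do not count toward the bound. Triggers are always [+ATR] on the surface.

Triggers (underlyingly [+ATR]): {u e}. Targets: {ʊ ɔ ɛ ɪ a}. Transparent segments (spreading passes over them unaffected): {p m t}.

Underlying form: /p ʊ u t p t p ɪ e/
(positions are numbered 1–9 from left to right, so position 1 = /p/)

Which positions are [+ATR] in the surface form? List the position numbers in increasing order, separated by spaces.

From /u/ at 3 leftward: 2 /ʊ/ → [+ATR]; 1 /p/ transparent; word edge.
From /e/ at 9 leftward: 8 /ɪ/ → [+ATR]; 7 /p/ transparent; 6 /t/ transparent; 5 /p/ transparent; 4 /t/ transparent; 3 /u/ is itself a trigger — this domain ends here.

2 3 8 9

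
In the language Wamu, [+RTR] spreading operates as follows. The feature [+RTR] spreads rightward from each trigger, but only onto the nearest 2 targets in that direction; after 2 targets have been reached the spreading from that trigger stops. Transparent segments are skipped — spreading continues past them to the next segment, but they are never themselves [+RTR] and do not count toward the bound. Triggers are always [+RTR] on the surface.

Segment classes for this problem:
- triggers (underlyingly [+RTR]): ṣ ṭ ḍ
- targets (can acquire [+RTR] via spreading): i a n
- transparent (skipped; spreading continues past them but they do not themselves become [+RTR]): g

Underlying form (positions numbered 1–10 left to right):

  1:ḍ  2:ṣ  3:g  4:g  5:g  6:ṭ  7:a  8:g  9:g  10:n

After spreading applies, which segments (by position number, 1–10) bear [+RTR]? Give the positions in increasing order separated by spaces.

From /ḍ/ at 1 rightward: 2 /ṣ/ is itself a trigger — this domain ends here.
From /ṣ/ at 2 rightward: 3 /g/ transparent; 4 /g/ transparent; 5 /g/ transparent; 6 /ṭ/ is itself a trigger — this domain ends here.
From /ṭ/ at 6 rightward: 7 /a/ → [+RTR]; 8 /g/ transparent; 9 /g/ transparent; 10 /n/ → [+RTR]; bound reached.

1 2 6 7 10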